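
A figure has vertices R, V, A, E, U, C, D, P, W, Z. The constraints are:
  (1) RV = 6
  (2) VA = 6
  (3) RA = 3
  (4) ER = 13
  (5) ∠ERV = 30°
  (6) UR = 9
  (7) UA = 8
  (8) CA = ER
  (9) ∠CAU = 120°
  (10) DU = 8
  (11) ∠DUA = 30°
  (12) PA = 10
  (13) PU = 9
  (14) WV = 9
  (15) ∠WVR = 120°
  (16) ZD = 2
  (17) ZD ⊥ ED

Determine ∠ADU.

Step 1: By the law of cosines on triangle DUA: DA² = 8² + 8² − 2·8·8·cos(30°) = 17.15, so DA ≈ 4.14.
Step 2: By the inverse law of cosines on triangle ADU: cos(∠ADU) = (4.14² + 8² − 8²) / (2·4.14·8) = 17.15/66.26 = 0.2588, so ∠ADU = 75°.

Therefore, the measure of angle ∠ADU = 75°.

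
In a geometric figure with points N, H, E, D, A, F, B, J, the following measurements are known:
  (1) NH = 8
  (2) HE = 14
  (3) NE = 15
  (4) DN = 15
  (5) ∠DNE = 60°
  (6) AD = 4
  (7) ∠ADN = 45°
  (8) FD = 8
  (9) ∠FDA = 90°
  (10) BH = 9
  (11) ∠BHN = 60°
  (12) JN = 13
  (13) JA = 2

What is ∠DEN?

Step 1: By the law of cosines on triangle END: ED² = 15² + 15² − 2·15·15·cos(60°) = 225, so ED = 15.
Step 2: By the inverse law of cosines on triangle DEN: cos(∠DEN) = (15² + 15² − 15²) / (2·15·15) = 225/450 = 0.5, so ∠DEN = 60°.

Therefore, the measure of angle ∠DEN = 60°.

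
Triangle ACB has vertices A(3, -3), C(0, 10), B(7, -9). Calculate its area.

Using the Shoelace formula for a triangle:
Area = (1/2)|x0(y1 - y2) + x1(y2 - y0) + x2(y0 - y1)|
Area = (1/2)|3(10 - -9) + 0(-9 - -3) + 7(-3 - 10)|
Area = (1/2)|57 + 0 + -91|
Area = (1/2)|-34|
Area = (1/2)(34)
Area = 17

17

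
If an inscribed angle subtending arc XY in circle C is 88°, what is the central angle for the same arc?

By the inscribed angle theorem, the central angle is twice the inscribed angle.
Central angle = 2 × 88° = 176°

176°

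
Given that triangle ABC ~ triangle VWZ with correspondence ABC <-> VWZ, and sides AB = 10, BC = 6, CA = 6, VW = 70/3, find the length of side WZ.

Similar triangles have proportional sides. Setting up the proportion:
VW / AB = WZ / BC
70/3 / 10 = WZ / 6
WZ = 6 * 70/3 / 10 = 14.

14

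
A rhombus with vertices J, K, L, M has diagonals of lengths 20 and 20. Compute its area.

Area = (20 * 20) / 2 = 400 / 2 = 200

200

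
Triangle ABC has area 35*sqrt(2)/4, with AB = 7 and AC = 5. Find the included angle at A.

sin(C) = 2 * 35*sqrt(2)/4 / (7 * 5) = sqrt(2)/2, so C = arcsin(sqrt(2)/2) = 45°.
Since sin(180° - C) = sin(C), the obtuse angle 135° gives the same area, so C = 45° or C = 135°.

45° or 135°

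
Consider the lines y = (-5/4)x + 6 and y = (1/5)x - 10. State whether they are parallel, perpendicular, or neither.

Slope of line 1: m1 = -5/4
Slope of line 2: m2 = 1/5
m1 != m2 (-5/4 != 1/5), so not parallel.
m1 * m2 = (-5/4) * (1/5) = -1/4 != -1, so not perpendicular.
The lines are neither parallel nor perpendicular.

Neither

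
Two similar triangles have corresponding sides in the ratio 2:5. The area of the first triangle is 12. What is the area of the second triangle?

The ratio of areas of similar triangles = (side ratio)^2.
Side ratio = 2:5, so area ratio = 4:25.
Area of the second triangle / Area of the first triangle = 25/4
Area of the second triangle = 12 * 25/4 = 75

75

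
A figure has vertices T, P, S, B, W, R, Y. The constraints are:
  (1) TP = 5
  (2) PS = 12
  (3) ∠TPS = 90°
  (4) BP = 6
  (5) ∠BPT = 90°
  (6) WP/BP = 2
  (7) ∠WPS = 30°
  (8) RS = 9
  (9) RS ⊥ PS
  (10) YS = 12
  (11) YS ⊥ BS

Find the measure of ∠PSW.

From the given relations: WP = 2·BP = 2·6 = 12.
Step 1: By the law of cosines on triangle SPW: SW² = 12² + 12² − 2·12·12·cos(30°) = 38.58, so SW ≈ 6.21.
Step 2: By the inverse law of cosines on triangle PSW: cos(∠PSW) = (12² + 6.21² − 12²) / (2·12·6.21) = 38.58/149.08 = 0.2588, so ∠PSW = 75°.

Therefore, the measure of angle ∠PSW = 75°.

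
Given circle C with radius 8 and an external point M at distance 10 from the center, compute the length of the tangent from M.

Let T be the point of tangency. Then CT ⊥ MT (radius ⊥ tangent).
In right triangle CTM: CM² = CT² + MT²
10² = 8² + MT²
MT² = 36, MT = 6

6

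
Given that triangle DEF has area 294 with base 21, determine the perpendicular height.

height = 2 * 294 / 21 = 28

28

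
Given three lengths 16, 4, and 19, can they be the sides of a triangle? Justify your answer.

Yes.
The triangle inequality requires that the sum of any two sides exceeds the third.
Here 4 + 16 = 20 > 19, so the condition is met.

Yes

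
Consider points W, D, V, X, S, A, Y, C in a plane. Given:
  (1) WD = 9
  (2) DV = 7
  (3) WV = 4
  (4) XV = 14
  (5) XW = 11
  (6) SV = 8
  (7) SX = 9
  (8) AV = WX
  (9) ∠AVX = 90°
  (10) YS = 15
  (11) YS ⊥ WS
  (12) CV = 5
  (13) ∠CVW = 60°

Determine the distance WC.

Step 1: By the law of cosines on triangle WVC: WC² = 4² + 5² − 2·4·5·cos(60°) = 21, so WC = √21.

Therefore, the length of WC = √21.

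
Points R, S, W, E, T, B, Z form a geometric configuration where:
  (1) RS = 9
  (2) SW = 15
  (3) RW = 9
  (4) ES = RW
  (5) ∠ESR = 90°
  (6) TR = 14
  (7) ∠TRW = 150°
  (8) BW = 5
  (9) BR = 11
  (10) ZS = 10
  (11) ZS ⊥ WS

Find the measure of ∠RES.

From the given relations: ES = RW = 9.
Step 1: By the law of cosines on triangle ESR: ER² = 9² + 9² − 2·9·9·cos(90°) = 162, so ER = 9·√2.
Step 2: By the inverse law of cosines on triangle RES: cos(∠RES) = ((9·√2)² + 9² − 9²) / (2·9·√2·9) = 162/229.1 = 0.7071, so ∠RES = 45°.

Therefore, the measure of angle ∠RES = 45°.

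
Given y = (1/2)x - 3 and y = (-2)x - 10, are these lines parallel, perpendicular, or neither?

Slope of line 1: m1 = 1/2
Slope of line 2: m2 = -2
m1 * m2 = (1/2) * (-2) = -1 = -1, so the lines are perpendicular.

Perpendicular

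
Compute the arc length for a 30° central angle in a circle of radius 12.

Arc length = 2πr × θ/360
= 2π × 12 × 1/12
= 2*pi

2*pi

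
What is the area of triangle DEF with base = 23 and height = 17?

A triangle's area is half the area of a rectangle with the same base and height.
Area = (1/2) * 23 * 17 = 391/2.

391/2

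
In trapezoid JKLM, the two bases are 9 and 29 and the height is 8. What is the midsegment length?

The midsegment of a trapezoid = (base1 + base2) / 2
midsegment = (9 + 29) / 2
midsegment = 38 / 2
midsegment = 19

19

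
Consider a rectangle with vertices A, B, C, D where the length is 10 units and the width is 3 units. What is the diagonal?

d = sqrt(10^2 + 3^2) = sqrt(109)

sqrt(109)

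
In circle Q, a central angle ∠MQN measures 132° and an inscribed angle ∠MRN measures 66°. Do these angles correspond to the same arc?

By the inscribed angle theorem, if both angles subtend the same arc, the inscribed angle must be half the central angle.
Half of 132° = 66°, which equals the given inscribed angle of 66°.
Therefore, yes, they correspond to the same arc.

Yes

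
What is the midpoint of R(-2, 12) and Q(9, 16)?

The midpoint is the average of the coordinates:
x: (-2 + 9)/2 = 7/2
y: (12 + 16)/2 = 14
Midpoint = (7/2, 14)

(7/2, 14)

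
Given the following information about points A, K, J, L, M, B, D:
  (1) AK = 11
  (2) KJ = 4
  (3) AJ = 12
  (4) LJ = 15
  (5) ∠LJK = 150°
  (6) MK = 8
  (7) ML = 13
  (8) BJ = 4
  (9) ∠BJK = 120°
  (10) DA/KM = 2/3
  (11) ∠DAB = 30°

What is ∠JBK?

Step 1: By the law of cosines on triangle BJK: BK² = 4² + 4² − 2·4·4·cos(120°) = 48, so BK = 4·√3.
Step 2: By the inverse law of cosines on triangle JBK: cos(∠JBK) = (4² + (4·√3)² − 4²) / (2·4·4·√3) = 48/55.43 = 0.866, so ∠JBK = 30°.

Therefore, the measure of angle ∠JBK = 30°.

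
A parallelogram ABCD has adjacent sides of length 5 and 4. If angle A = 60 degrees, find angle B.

Opposite sides of a parallelogram are parallel, so consecutive angles form co-interior angles on a transversal.
Co-interior angles sum to 180°, giving angle B = 180 - 60 = 120 degrees.

120 degrees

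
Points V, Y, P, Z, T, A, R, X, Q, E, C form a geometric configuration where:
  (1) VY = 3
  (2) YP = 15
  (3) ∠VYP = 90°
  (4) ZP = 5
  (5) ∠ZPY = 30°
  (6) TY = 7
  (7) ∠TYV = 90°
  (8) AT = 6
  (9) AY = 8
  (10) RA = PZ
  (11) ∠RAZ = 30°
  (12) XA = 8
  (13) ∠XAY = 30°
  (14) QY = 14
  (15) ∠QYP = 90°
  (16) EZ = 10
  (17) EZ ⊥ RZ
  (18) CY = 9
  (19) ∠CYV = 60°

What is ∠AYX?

Step 1: By the law of cosines on triangle YAX: YX² = 8² + 8² − 2·8·8·cos(30°) = 17.15, so YX ≈ 4.14.
Step 2: By the inverse law of cosines on triangle AYX: cos(∠AYX) = (8² + 4.14² − 8²) / (2·8·4.14) = 17.15/66.26 = 0.2588, so ∠AYX = 75°.

Therefore, the measure of angle ∠AYX = 75°.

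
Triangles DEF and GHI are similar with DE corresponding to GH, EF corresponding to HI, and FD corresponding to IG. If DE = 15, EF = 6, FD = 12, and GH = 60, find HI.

k = 60/15 = 4. HI = 4 * 6 = 24.

24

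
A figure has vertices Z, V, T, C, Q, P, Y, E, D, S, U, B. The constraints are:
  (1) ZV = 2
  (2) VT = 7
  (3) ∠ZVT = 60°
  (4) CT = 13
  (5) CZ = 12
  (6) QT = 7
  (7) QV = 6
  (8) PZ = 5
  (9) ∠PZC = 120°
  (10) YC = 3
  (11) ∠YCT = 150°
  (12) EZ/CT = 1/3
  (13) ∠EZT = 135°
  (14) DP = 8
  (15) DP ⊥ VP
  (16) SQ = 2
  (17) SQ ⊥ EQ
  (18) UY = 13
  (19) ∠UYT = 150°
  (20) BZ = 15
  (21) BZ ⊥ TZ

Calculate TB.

Step 1: By the law of cosines on triangle ZVT: ZT² = 2² + 7² − 2·2·7·cos(60°) = 39, so ZT = √39.
Step 2: By the law of cosines on triangle TZB: TB² = √39² + 15² − 2·√39·15·cos(90°) = 264, so TB = 2·√66.

Therefore, the length of TB = 2·√66.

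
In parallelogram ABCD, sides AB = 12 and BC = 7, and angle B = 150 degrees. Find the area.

Area = a * b * sin(theta)
Area = 12 * 7 * sin(150 degrees)
Area = 84 * 1/2
Area = 42

42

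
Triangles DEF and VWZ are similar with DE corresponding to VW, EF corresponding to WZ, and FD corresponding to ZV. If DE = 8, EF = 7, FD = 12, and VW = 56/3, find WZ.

Similar triangles have proportional sides. Setting up the proportion:
VW / DE = WZ / EF
56/3 / 8 = WZ / 7
WZ = 7 * 56/3 / 8 = 49/3.

49/3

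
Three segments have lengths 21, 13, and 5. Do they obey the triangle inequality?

No.
The triangle inequality is violated: 13 + 5 = 18 ≤ 21.
These lengths cannot form a triangle.

No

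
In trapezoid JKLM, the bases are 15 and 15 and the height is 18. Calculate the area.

Area of a trapezoid = (base1 + base2) * height / 2
Area = (15 + 15) * 18 / 2
Area = 30 * 18 / 2
Area = 540 / 2
Area = 270

270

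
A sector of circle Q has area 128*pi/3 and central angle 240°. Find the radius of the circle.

r² = 360 × 128*pi/3 / (π × 240) = 64, so r = 8.

8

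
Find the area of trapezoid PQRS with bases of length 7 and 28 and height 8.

Area = (7 + 28) * 8 / 2 = 280 / 2 = 140

140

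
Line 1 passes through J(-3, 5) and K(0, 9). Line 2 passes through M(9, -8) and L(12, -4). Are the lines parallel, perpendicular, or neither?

Slope of line 1: m1 = (9 - 5)/(0 - -3) = 4/3 = 4/3
Slope of line 2: m2 = (-4 - -8)/(12 - 9) = 4/3 = 4/3
Two lines are parallel if and only if they have equal slopes (or both are vertical).
Here m1 = m2 = 4/3, confirming the lines are parallel.

Parallel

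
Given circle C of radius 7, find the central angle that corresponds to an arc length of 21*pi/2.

θ = 360 × 21*pi/2 / (2π × 7) = 270° (rearranging arc length formula).

270°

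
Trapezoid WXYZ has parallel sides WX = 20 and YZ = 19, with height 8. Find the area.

A trapezoid's area equals the midsegment times the height.
The midsegment is (20 + 19) / 2 = 39/2.
Area = 39/2 * 8 = 156.

156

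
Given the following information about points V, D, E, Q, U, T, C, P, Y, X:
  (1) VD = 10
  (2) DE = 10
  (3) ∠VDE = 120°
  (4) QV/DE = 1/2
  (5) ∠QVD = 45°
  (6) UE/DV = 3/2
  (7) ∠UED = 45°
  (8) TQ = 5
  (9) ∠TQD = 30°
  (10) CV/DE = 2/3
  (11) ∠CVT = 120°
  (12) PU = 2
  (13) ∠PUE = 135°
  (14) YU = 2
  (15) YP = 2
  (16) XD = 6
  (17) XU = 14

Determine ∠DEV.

Step 1: By the law of cosines on triangle EDV: EV² = 10² + 10² − 2·10·10·cos(120°) = 300, so EV = 10·√3.
Step 2: By the inverse law of cosines on triangle DEV: cos(∠DEV) = (10² + (10·√3)² − 10²) / (2·10·10·√3) = 300/346.41 = 0.866, so ∠DEV = 30°.

Therefore, the measure of angle ∠DEV = 30°.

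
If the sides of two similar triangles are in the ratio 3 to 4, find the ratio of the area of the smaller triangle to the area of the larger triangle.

The ratio of areas of similar triangles equals the square of the side ratio.
Side ratio = 3:4
Area ratio = (3/4)^2 = 9/16 = 9:16

9:16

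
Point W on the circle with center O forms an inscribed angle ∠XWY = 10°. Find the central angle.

Central angle = 2 × 10° = 20° (inscribed angle theorem).

20°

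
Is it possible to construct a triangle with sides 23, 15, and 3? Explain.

Check the triangle inequality: 15 + 3 = 18 ≤ 23.
Since the sum of two sides does not exceed the third, no triangle can be formed.

No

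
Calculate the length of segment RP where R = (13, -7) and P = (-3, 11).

d = sqrt((-3 - 13)^2 + (11 - -7)^2)
d = sqrt(-16^2 + 18^2)
d = sqrt(256 + 324)
d = sqrt(580) = 2*sqrt(145)

2*sqrt(145)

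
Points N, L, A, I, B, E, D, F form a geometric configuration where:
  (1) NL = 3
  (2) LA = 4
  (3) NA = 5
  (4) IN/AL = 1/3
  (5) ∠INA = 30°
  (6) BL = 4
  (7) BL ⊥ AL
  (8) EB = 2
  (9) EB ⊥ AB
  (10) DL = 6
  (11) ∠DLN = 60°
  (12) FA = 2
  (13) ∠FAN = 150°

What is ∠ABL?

Step 1: By the law of cosines on triangle BLA: BA² = 4² + 4² − 2·4·4·cos(90°) = 32, so BA = 4·√2.
Step 2: By the inverse law of cosines on triangle ABL: cos(∠ABL) = ((4·√2)² + 4² − 4²) / (2·4·√2·4) = 32/45.25 = 0.7071, so ∠ABL = 45°.

Therefore, the measure of angle ∠ABL = 45°.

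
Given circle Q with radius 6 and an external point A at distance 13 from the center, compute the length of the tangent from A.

tangent = √(d² - r²) = √(13² - 6²) = √(169 - 36) = √133 = sqrt(133)

sqrt(133)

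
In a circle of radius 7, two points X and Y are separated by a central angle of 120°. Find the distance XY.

Chord length = 2r sin(θ/2)
= 2 × 7 × sin(120°/2)
= 2 × 7 × sin(60°)
= 7*sqrt(3)

7*sqrt(3)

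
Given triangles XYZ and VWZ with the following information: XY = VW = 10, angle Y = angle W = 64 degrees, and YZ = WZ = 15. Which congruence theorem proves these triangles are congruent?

The given information provides:
XY = VW = 10, angle Y = angle W = 64 degrees, and YZ = WZ = 15
This matches the SAS congruence theorem.
Two pairs of corresponding sides and the included angle are equal (Side-Angle-Side).

SAS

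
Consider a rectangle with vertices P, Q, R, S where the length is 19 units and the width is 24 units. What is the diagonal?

d = sqrt(19^2 + 24^2) = sqrt(937)

sqrt(937)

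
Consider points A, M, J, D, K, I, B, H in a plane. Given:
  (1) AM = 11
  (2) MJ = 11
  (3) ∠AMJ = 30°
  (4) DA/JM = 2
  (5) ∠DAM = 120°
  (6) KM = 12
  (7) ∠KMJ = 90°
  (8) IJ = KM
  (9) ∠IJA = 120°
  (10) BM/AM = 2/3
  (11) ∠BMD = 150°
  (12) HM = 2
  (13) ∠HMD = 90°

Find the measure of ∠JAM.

Step 1: By the law of cosines on triangle AMJ: AJ² = 11² + 11² − 2·11·11·cos(30°) = 32.42, so AJ ≈ 5.69.
Step 2: By the inverse law of cosines on triangle JAM: cos(∠JAM) = (5.69² + 11² − 11²) / (2·5.69·11) = 32.42/125.27 = 0.2588, so ∠JAM = 75°.

Therefore, the measure of angle ∠JAM = 75°.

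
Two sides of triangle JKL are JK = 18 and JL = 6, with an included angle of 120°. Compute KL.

By the law of cosines: KL^2 = JK^2 + JL^2 - 2*JK*JL*cos(J)
KL^2 = 18^2 + 6^2 - 2*18*6*cos(120°)
KL^2 = 324 + 36 - 216*(-1/2)
KL^2 = 468
KL = 6*sqrt(13)

6*sqrt(13)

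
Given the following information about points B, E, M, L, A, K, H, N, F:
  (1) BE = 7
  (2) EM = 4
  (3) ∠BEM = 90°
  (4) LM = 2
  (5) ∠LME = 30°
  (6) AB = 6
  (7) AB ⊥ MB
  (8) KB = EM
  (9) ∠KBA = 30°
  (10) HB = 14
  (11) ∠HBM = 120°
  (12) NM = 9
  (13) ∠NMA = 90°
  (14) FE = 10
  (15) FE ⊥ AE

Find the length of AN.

Step 1: By the law of cosines on triangle BEM: BM² = 7² + 4² − 2·7·4·cos(90°) = 65, so BM = √65.
Step 2: By the law of cosines on triangle ABM: AM² = 6² + √65² − 2·6·√65·cos(90°) = 101, so AM = √101.
Step 3: By the law of cosines on triangle AMN: AN² = √101² + 9² − 2·√101·9·cos(90°) = 182, so AN = √182.

Therefore, the length of AN = √182.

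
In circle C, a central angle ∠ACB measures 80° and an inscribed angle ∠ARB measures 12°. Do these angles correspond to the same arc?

By the inscribed angle theorem, the inscribed angle for a central angle of 80° should be 80° / 2 = 40°.
The given inscribed angle is 12°, which does not equal 40°.
Therefore, no, they do not correspond to the same arc.

No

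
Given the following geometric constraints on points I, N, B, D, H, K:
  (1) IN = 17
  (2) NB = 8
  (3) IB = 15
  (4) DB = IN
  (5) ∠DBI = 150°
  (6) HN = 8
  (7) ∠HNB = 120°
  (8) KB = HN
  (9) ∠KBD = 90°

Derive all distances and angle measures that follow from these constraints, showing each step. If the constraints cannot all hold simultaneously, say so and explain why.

The constraints are consistent.

From the given relations:
  DB = IN = 17
  KB = HN = 8

Step 1: From IB = 15, BD = 17, and ∠IBD = 150°, by the law of cosines:
  ID² = IB² + BD² - 2·IB·BD·cos(150°) = 225 + 289 + 441.7 = 955.7
  ID ≈ 30.91

Step 2: From BN = 8, NH = 8, and ∠BNH = 120°, by the law of cosines:
  BH² = BN² + NH² - 2·BN·NH·cos(120°) = 64 + 64 + 64 = 192
  BH = 8·√3

Step 3: From DB = 17, BK = 8, and ∠DBK = 90°, by the law of cosines:
  DK² = DB² + BK² - 2·DB·BK·cos(90°) = 289 + 64 - 0 = 353
  DK ≈ 18.79

Step 4: From IB = 15, IN = 17, BN = 8, by the inverse law of cosines:
  cos(∠BIN) = (IB² + IN² - BN²) / (2·IB·IN)
  ∠BIN = 28.07°

Step 5: From NB = 8, NI = 17, BI = 15, by the inverse law of cosines:
  cos(∠BNI) = (NB² + NI² - BI²) / (2·NB·NI)
  ∠BNI = 61.93°

Step 6: From BI = 15, BN = 8, IN = 17, by the inverse law of cosines:
  cos(∠IBN) = (BI² + BN² - IN²) / (2·BI·BN)
  ∠IBN = 90°

Step 7: From IB = 15, ID = 30.91, BD = 17, by the inverse law of cosines:
  cos(∠BID) = (IB² + ID² - BD²) / (2·IB·ID)
  ∠BID = 15.96°

Step 8: From BH = 8·√3, BN = 8, HN = 8, by the inverse law of cosines:
  cos(∠HBN) = (BH² + BN² - HN²) / (2·BH·BN)
  ∠HBN = 30°

Step 9: From DB = 17, DI = 30.91, BI = 15, by the inverse law of cosines:
  cos(∠BDI) = (DB² + DI² - BI²) / (2·DB·DI)
  ∠BDI = 14.04°

Step 10: From DB = 17, DK = 18.79, BK = 8, by the inverse law of cosines:
  cos(∠BDK) = (DB² + DK² - BK²) / (2·DB·DK)
  ∠BDK = 25.2°

Step 11: From HB = 8·√3, HN = 8, BN = 8, by the inverse law of cosines:
  cos(∠BHN) = (HB² + HN² - BN²) / (2·HB·HN)
  ∠BHN = 30°

Step 12: From KB = 8, KD = 18.79, BD = 17, by the inverse law of cosines:
  cos(∠BKD) = (KB² + KD² - BD²) / (2·KB·KD)
  ∠BKD = 64.8°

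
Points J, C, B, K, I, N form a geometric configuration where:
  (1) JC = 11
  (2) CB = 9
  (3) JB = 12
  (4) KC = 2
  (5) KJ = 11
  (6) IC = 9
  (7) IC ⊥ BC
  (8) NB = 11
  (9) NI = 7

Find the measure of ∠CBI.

Step 1: By the law of cosines on triangle BCI: BI² = 9² + 9² − 2·9·9·cos(90°) = 162, so BI = 9·√2.
Step 2: By the inverse law of cosines on triangle CBI: cos(∠CBI) = (9² + (9·√2)² − 9²) / (2·9·9·√2) = 162/229.1 = 0.7071, so ∠CBI = 45°.

Therefore, the measure of angle ∠CBI = 45°.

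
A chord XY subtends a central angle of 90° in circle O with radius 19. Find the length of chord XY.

Chord length = 2r sin(θ/2)
= 2 × 19 × sin(90°/2)
= 2 × 19 × sin(45°)
= 19*sqrt(2)

19*sqrt(2)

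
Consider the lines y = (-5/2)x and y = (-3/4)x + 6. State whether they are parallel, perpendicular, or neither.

Slope of line 1: m1 = -5/2
Slope of line 2: m2 = -3/4
m1 != m2 (-5/2 != -3/4), so not parallel.
m1 * m2 = (-5/2) * (-3/4) = 15/8 != -1, so not perpendicular.
The lines are neither parallel nor perpendicular.

Neither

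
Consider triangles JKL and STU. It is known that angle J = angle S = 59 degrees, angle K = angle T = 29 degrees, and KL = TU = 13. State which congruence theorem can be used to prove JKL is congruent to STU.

The given information matches AAS: Two pairs of corresponding angles and a non-included side are equal (Angle-Angle-Side).

AAS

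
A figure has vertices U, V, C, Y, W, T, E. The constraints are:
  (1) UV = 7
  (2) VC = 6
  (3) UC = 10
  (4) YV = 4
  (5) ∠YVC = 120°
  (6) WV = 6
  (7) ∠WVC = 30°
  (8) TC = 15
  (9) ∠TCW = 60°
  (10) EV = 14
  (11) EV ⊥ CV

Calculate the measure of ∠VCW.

Step 1: By the law of cosines on triangle CVW: CW² = 6² + 6² − 2·6·6·cos(30°) = 9.65, so CW ≈ 3.11.
Step 2: By the inverse law of cosines on triangle VCW: cos(∠VCW) = (6² + 3.11² − 6²) / (2·6·3.11) = 9.65/37.27 = 0.2588, so ∠VCW = 75°.

Therefore, the measure of angle ∠VCW = 75°.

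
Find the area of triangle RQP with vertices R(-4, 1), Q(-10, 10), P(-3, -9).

Using the Shoelace formula for a triangle:
Area = (1/2)|x0(y1 - y2) + x1(y2 - y0) + x2(y0 - y1)|
Area = (1/2)|-4(10 - -9) + -10(-9 - 1) + -3(1 - 10)|
Area = (1/2)|-76 + 100 + 27|
Area = (1/2)|51|
Area = (1/2)(51)
Area = 51/2

51/2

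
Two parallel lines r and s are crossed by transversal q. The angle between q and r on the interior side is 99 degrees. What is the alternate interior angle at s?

Alternate interior angles formed by parallel lines and a transversal are equal.
The given angle is 99 degrees.
The alternate interior angle = 99 degrees.

99 degrees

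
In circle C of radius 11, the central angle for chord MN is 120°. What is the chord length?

Drop a perpendicular from the center to the chord, bisecting both the chord and the central angle.
Each half-chord = r sin(θ/2) = 11 sin(60°).
The full chord = 2 × 11 × sin(60°) = 11*sqrt(3).

11*sqrt(3)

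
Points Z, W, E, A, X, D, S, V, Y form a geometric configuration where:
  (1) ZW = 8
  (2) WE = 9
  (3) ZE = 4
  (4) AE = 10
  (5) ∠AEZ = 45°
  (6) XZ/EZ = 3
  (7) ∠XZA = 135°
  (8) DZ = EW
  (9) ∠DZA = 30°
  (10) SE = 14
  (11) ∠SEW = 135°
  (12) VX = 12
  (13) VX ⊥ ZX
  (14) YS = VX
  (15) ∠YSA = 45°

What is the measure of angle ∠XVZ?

From the given relations: XZ = 3·EZ = 3·4 = 12.
Step 1: By the law of cosines on triangle VXZ: VZ² = 12² + 12² − 2·12·12·cos(90°) = 288, so VZ = 12·√2.
Step 2: By the inverse law of cosines on triangle XVZ: cos(∠XVZ) = (12² + (12·√2)² − 12²) / (2·12·12·√2) = 288/407.29 = 0.7071, so ∠XVZ = 45°.

Therefore, the measure of angle ∠XVZ = 45°.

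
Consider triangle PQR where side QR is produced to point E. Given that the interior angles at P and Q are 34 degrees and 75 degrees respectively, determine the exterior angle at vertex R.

The interior angle at R is 180 - 34 - 75 = 71 degrees.
The exterior angle and interior angle at R are supplementary:
Exterior angle = 180 - 71 = 109 degrees.

109 degrees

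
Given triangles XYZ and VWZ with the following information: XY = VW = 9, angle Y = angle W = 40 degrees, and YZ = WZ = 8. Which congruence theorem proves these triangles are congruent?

The given information matches SAS: Two pairs of corresponding sides and the included angle are equal (Side-Angle-Side).

SAS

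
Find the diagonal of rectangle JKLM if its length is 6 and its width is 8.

Using the Pythagorean theorem:
d² = 6² + 8² = 36 + 64 = 100
d = sqrt(100) = 10

10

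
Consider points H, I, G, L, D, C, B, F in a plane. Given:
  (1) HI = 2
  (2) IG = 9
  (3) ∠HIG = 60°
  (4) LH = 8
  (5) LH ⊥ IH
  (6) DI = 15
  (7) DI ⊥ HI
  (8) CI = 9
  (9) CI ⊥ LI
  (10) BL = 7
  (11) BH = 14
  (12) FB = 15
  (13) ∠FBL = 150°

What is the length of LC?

Step 1: By the law of cosines on triangle LHI: LI² = 8² + 2² − 2·8·2·cos(90°) = 68, so LI = 2·√17.
Step 2: By the law of cosines on triangle LIC: LC² = (2·√17)² + 9² − 2·2·√17·9·cos(90°) = 149, so LC = √149.

Therefore, the length of LC = √149.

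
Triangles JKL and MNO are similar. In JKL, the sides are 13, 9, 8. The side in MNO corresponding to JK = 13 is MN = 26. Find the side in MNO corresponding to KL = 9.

k = 26/13 = 2. NO = 2 * 9 = 18.

18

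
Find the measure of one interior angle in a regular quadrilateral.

Each interior angle of a regular n-gon is (n - 2) * 180 / n.
For n = 4: (4 - 2) * 180 / 4 = 360/4 = 90 degrees.

90 degrees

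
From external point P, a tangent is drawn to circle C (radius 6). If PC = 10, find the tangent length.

Let T be the point of tangency. Then CT ⊥ PT (radius ⊥ tangent).
In right triangle CTP: CP² = CT² + PT²
10² = 6² + PT²
PT² = 64, PT = 8

8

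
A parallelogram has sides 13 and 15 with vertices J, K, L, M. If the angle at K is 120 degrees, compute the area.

Area = 13 * 15 * sin(120°) = 195 * sqrt(3)/2 = 195*sqrt(3)/2

195*sqrt(3)/2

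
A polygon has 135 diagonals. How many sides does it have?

Using d = n(n - 3)/2, we solve 135 = n(n - 3)/2.
So n(n - 3) = 270.
Testing n = 18: 18 * 15 = 270 = 270. Correct.
The polygon has 18 sides.

18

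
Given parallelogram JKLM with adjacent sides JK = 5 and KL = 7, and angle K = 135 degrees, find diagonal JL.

Law of cosines: d^2 = 5^2 + 7^2 - 2(5)(7)cos(135°) = 35*sqrt(2) + 74, so d = sqrt(35*sqrt(2) + 74).

sqrt(35*sqrt(2) + 74)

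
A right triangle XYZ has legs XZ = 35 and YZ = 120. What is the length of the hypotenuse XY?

In a right triangle, the square of the hypotenuse equals the sum of the squares of the two legs.
The legs are 35 and 120, so the hypotenuse = sqrt(1225 + 14400) = sqrt(15625) = 125.

125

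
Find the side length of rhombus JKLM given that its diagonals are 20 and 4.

Half-diagonals are 10 and 2. side = sqrt(10^2 + 2^2) = sqrt(104) = 2*sqrt(26)

2*sqrt(26)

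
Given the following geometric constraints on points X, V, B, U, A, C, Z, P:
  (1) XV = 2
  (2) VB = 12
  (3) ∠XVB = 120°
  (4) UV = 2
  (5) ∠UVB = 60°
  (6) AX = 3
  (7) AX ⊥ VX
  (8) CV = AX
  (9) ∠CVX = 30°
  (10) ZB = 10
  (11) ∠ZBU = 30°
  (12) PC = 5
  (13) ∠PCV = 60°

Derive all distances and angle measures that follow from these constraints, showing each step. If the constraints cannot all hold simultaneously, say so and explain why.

The constraints are consistent.

From the given relations:
  CV = AX = 3

Step 1: From XV = 2, VB = 12, and ∠XVB = 120°, by the law of cosines:
  XB² = XV² + VB² - 2·XV·VB·cos(120°) = 4 + 144 + 24 = 172
  XB = 2·√43

Step 2: From XV = 2, VC = 3, and ∠XVC = 30°, by the law of cosines:
  XC² = XV² + VC² - 2·XV·VC·cos(30°) = 4 + 9 - 10.39 = 2.608
  XC ≈ 1.61

Step 3: From VX = 2, XA = 3, and ∠VXA = 90°, by the law of cosines:
  VA² = VX² + XA² - 2·VX·XA·cos(90°) = 4 + 9 - 0 = 13
  VA = √13

Step 4: From VC = 3, CP = 5, and ∠VCP = 60°, by the law of cosines:
  VP² = VC² + CP² - 2·VC·CP·cos(60°) = 9 + 25 - 15 = 19
  VP = √19

Step 5: From BV = 12, VU = 2, and ∠BVU = 60°, by the law of cosines:
  BU² = BV² + VU² - 2·BV·VU·cos(60°) = 144 + 4 - 24 = 124
  BU = 2·√31

Step 6: From UB = 2·√31, BZ = 10, and ∠UBZ = 30°, by the law of cosines:
  UZ² = UB² + BZ² - 2·UB·BZ·cos(30°) = 124 + 100 - 192.9 = 31.13
  UZ ≈ 5.58

Step 7: From XB = 2·√43, XV = 2, BV = 12, by the inverse law of cosines:
  cos(∠BXV) = (XB² + XV² - BV²) / (2·XB·XV)
  ∠BXV = 52.41°

Step 8: From XC = 1.61, XV = 2, CV = 3, by the inverse law of cosines:
  cos(∠CXV) = (XC² + XV² - CV²) / (2·XC·XV)
  ∠CXV = 111.74°

Step 9: From VA = √13, VX = 2, AX = 3, by the inverse law of cosines:
  cos(∠AVX) = (VA² + VX² - AX²) / (2·VA·VX)
  ∠AVX = 56.31°

Step 10: From VC = 3, VP = √19, CP = 5, by the inverse law of cosines:
  cos(∠CVP) = (VC² + VP² - CP²) / (2·VC·VP)
  ∠CVP = 83.41°

Step 11: From BU = 2·√31, BV = 12, UV = 2, by the inverse law of cosines:
  cos(∠UBV) = (BU² + BV² - UV²) / (2·BU·BV)
  ∠UBV = 8.95°

Step 12: From BV = 12, BX = 2·√43, VX = 2, by the inverse law of cosines:
  cos(∠VBX) = (BV² + BX² - VX²) / (2·BV·BX)
  ∠VBX = 7.59°

Step 13: From UB = 2·√31, UV = 2, BV = 12, by the inverse law of cosines:
  cos(∠BUV) = (UB² + UV² - BV²) / (2·UB·UV)
  ∠BUV = 111.05°

Step 14: From AV = √13, AX = 3, VX = 2, by the inverse law of cosines:
  cos(∠VAX) = (AV² + AX² - VX²) / (2·AV·AX)
  ∠VAX = 33.69°

Step 15: From CV = 3, CX = 1.61, VX = 2, by the inverse law of cosines:
  cos(∠VCX) = (CV² + CX² - VX²) / (2·CV·CX)
  ∠VCX = 38.26°

Step 16: From PC = 5, PV = √19, CV = 3, by the inverse law of cosines:
  cos(∠CPV) = (PC² + PV² - CV²) / (2·PC·PV)
  ∠CPV = 36.59°

Step 17: From UB = 2·√31, UZ = 5.58, BZ = 10, by the inverse law of cosines:
  cos(∠BUZ) = (UB² + UZ² - BZ²) / (2·UB·UZ)
  ∠BUZ = 63.66°

Step 18: From ZB = 10, ZU = 5.58, BU = 2·√31, by the inverse law of cosines:
  cos(∠BZU) = (ZB² + ZU² - BU²) / (2·ZB·ZU)
  ∠BZU = 86.34°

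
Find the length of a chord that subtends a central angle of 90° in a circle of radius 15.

Chord = 2(15) sin(45°) = 15*sqrt(2)

15*sqrt(2)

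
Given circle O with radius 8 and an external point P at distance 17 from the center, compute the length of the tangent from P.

tangent = √(d² - r²) = √(17² - 8²) = √(289 - 64) = √225 = 15

15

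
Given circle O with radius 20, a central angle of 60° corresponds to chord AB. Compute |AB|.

Drop a perpendicular from the center to the chord, bisecting both the chord and the central angle.
Each half-chord = r sin(θ/2) = 20 sin(30°).
The full chord = 2 × 20 × sin(30°) = 20.

20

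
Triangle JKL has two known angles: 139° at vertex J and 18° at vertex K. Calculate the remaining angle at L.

Let angle L = x. Then 139 + 18 + x = 180.
x = 180 - 157 = 23 degrees.

23 degrees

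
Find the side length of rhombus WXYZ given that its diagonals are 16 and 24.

In a rhombus, the diagonals bisect each other perpendicularly, creating four congruent right triangles.
Each triangle has legs 8 (half of 16) and 12 (half of 24).
The hypotenuse of each right triangle is a side of the rhombus:
side = sqrt(8^2 + 12^2) = sqrt(208) = 4*sqrt(13)

4*sqrt(13)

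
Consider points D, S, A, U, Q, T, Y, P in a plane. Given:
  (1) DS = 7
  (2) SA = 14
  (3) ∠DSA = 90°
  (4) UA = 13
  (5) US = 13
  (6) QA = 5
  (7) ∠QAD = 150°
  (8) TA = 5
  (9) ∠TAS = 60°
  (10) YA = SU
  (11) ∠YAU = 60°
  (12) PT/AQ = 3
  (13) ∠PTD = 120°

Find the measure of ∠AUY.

From the given relations: YA = SU = 13.
Step 1: By the law of cosines on triangle UAY: UY² = 13² + 13² − 2·13·13·cos(60°) = 169, so UY = 13.
Step 2: By the inverse law of cosines on triangle AUY: cos(∠AUY) = (13² + 13² − 13²) / (2·13·13) = 169/338 = 0.5, so ∠AUY = 60°.

Therefore, the measure of angle ∠AUY = 60°.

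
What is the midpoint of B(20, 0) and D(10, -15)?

The midpoint is the average of the coordinates:
x: (20 + 10)/2 = 15
y: (0 + -15)/2 = -15/2
Midpoint = (15, -15/2)

(15, -15/2)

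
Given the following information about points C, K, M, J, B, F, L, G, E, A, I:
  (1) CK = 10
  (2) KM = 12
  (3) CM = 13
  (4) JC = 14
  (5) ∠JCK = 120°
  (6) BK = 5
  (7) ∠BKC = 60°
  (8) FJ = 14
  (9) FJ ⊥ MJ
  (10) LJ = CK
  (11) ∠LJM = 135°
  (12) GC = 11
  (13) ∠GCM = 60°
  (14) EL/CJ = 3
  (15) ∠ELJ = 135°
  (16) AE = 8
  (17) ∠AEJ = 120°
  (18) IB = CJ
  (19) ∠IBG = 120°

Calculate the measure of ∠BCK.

Step 1: By the law of cosines on triangle CKB: CB² = 10² + 5² − 2·10·5·cos(60°) = 75, so CB = 5·√3.
Step 2: By the inverse law of cosines on triangle BCK: cos(∠BCK) = ((5·√3)² + 10² − 5²) / (2·5·√3·10) = 150/173.21 = 0.866, so ∠BCK = 30°.

Therefore, the measure of angle ∠BCK = 30°.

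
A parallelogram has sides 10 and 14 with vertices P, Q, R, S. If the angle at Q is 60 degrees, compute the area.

Area = 10 * 14 * sin(60°) = 140 * sqrt(3)/2 = 70*sqrt(3)

70*sqrt(3)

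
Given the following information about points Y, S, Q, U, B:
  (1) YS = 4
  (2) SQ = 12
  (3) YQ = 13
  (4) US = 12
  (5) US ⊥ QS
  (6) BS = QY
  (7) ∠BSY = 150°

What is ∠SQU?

Step 1: By the law of cosines on triangle QSU: QU² = 12² + 12² − 2·12·12·cos(90°) = 288, so QU = 12·√2.
Step 2: By the inverse law of cosines on triangle SQU: cos(∠SQU) = (12² + (12·√2)² − 12²) / (2·12·12·√2) = 288/407.29 = 0.7071, so ∠SQU = 45°.

Therefore, the measure of angle ∠SQU = 45°.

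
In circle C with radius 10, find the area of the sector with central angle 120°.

The full circle has area πr² = π(10)² = 100*pi.
The sector covers 120° out of 360°, a fraction of 1/3.
Sector area = 100*pi × 1/3 = 100*pi/3.

100*pi/3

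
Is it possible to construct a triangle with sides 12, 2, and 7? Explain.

No.
The triangle inequality is violated: 2 + 7 = 9 ≤ 12.
These lengths cannot form a triangle.

No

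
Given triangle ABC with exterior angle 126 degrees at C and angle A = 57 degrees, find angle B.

The exterior angle theorem states that an exterior angle equals the sum of the two non-adjacent interior angles.
So 126 = 57 + angle B, which gives angle B = 126 - 57 = 69 degrees.

69 degrees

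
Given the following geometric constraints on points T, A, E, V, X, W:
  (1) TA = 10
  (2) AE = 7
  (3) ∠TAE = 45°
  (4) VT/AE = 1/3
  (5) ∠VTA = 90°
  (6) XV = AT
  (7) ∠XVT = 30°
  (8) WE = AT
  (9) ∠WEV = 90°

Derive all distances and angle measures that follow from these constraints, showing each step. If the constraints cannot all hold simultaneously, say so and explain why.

The constraints are consistent.

From the given relations:
  VT = 1/3·AE = 1/3·7 ≈ 2.33
  XV = AT = 10
  WE = AT = 10

Step 1: From TA = 10, AE = 7, and ∠TAE = 45°, by the law of cosines:
  TE² = TA² + AE² - 2·TA·AE·cos(45°) = 100 + 49 - 98.99 = 50.01
  TE ≈ 7.07

Step 2: From TV = 2.33, VX = 10, and ∠TVX = 30°, by the law of cosines:
  TX² = TV² + VX² - 2·TV·VX·cos(30°) = 5.444 + 100 - 40.41 = 65.03
  TX ≈ 8.06

Step 3: From AT = 10, TV = 2.33, and ∠ATV = 90°, by the law of cosines:
  AV² = AT² + TV² - 2·AT·TV·cos(90°) = 100 + 5.444 - 0 = 105.4
  AV ≈ 10.27

Step 4: From TA = 10, TE = 7.07, AE = 7, by the inverse law of cosines:
  cos(∠ATE) = (TA² + TE² - AE²) / (2·TA·TE)
  ∠ATE = 44.42°

Step 5: From TV = 2.33, TX = 8.06, VX = 10, by the inverse law of cosines:
  cos(∠VTX) = (TV² + TX² - VX²) / (2·TV·TX)
  ∠VTX = 141.68°

Step 6: From AT = 10, AV = 10.27, TV = 2.33, by the inverse law of cosines:
  cos(∠TAV) = (AT² + AV² - TV²) / (2·AT·AV)
  ∠TAV = 13.13°

Step 7: From EA = 7, ET = 7.07, AT = 10, by the inverse law of cosines:
  cos(∠AET) = (EA² + ET² - AT²) / (2·EA·ET)
  ∠AET = 90.58°

Step 8: From VA = 10.27, VT = 2.33, AT = 10, by the inverse law of cosines:
  cos(∠AVT) = (VA² + VT² - AT²) / (2·VA·VT)
  ∠AVT = 76.87°

Step 9: From XT = 8.06, XV = 10, TV = 2.33, by the inverse law of cosines:
  cos(∠TXV) = (XT² + XV² - TV²) / (2·XT·XV)
  ∠TXV = 8.32°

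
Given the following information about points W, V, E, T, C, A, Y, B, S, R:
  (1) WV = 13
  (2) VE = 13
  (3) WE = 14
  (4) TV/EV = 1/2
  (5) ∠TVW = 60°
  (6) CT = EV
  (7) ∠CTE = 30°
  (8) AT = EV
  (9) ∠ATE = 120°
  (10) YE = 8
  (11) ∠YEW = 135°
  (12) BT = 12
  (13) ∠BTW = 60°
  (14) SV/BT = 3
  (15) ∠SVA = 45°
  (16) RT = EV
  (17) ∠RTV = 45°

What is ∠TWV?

From the given relations: TV = 1/2·EV = 1/2·13 ≈ 6.5.
Step 1: By the law of cosines on triangle WVT: WT² = 13² + 6.5² − 2·13·6.5·cos(60°) = 126.75, so WT ≈ 11.26.
Step 2: By the inverse law of cosines on triangle TWV: cos(∠TWV) = (11.26² + 13² − 6.5²) / (2·11.26·13) = 253.5/292.72 = 0.866, so ∠TWV = 30°.

Therefore, the measure of angle ∠TWV = 30°.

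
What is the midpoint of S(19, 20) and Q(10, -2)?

The midpoint is the average of the coordinates:
x: (19 + 10)/2 = 29/2
y: (20 + -2)/2 = 9
Midpoint = (29/2, 9)

(29/2, 9)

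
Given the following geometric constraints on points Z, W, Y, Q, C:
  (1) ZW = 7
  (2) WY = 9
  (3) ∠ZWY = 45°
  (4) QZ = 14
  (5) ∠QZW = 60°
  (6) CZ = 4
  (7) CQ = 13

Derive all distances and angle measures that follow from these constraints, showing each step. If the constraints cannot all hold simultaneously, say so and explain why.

The constraints are consistent.

Step 1: From ZW = 7, WY = 9, and ∠ZWY = 45°, by the law of cosines:
  ZY² = ZW² + WY² - 2·ZW·WY·cos(45°) = 49 + 81 - 89.1 = 40.9
  ZY ≈ 6.4

Step 2: From WZ = 7, ZQ = 14, and ∠WZQ = 60°, by the law of cosines:
  WQ² = WZ² + ZQ² - 2·WZ·ZQ·cos(60°) = 49 + 196 - 98 = 147
  WQ = 7·√3

Step 3: From ZC = 4, ZQ = 14, CQ = 13, by the inverse law of cosines:
  cos(∠CZQ) = (ZC² + ZQ² - CQ²) / (2·ZC·ZQ)
  ∠CZQ = 67.42°

Step 4: From QC = 13, QZ = 14, CZ = 4, by the inverse law of cosines:
  cos(∠CQZ) = (QC² + QZ² - CZ²) / (2·QC·QZ)
  ∠CQZ = 16.51°

Step 5: From CQ = 13, CZ = 4, QZ = 14, by the inverse law of cosines:
  cos(∠QCZ) = (CQ² + CZ² - QZ²) / (2·CQ·CZ)
  ∠QCZ = 96.07°

Step 6: From ZW = 7, ZY = 6.4, WY = 9, by the inverse law of cosines:
  cos(∠WZY) = (ZW² + ZY² - WY²) / (2·ZW·ZY)
  ∠WZY = 84.29°

Step 7: From WQ = 7·√3, WZ = 7, QZ = 14, by the inverse law of cosines:
  cos(∠QWZ) = (WQ² + WZ² - QZ²) / (2·WQ·WZ)
  ∠QWZ = 90°

Step 8: From YW = 9, YZ = 6.4, WZ = 7, by the inverse law of cosines:
  cos(∠WYZ) = (YW² + YZ² - WZ²) / (2·YW·YZ)
  ∠WYZ = 50.71°

Step 9: From QW = 7·√3, QZ = 14, WZ = 7, by the inverse law of cosines:
  cos(∠WQZ) = (QW² + QZ² - WZ²) / (2·QW·QZ)
  ∠WQZ = 30°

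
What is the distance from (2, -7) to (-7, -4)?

The horizontal distance is |-7 - 2| = 9 and the vertical distance is |-4 - -7| = 3.
By the Pythagorean theorem, d = sqrt(9^2 + 3^2) = sqrt(90) = 3*sqrt(10).

3*sqrt(10)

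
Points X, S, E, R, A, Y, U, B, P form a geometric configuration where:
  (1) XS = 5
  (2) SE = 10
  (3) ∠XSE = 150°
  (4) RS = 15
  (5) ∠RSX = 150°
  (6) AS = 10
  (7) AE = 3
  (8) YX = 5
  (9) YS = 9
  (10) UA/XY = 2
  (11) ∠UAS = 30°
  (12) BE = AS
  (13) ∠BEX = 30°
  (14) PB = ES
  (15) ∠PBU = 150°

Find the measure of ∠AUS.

From the given relations: UA = 2·XY = 2·5 = 10.
Step 1: By the law of cosines on triangle UAS: US² = 10² + 10² − 2·10·10·cos(30°) = 26.79, so US ≈ 5.18.
Step 2: By the inverse law of cosines on triangle AUS: cos(∠AUS) = (10² + 5.18² − 10²) / (2·10·5.18) = 26.79/103.53 = 0.2588, so ∠AUS = 75°.

Therefore, the measure of angle ∠AUS = 75°.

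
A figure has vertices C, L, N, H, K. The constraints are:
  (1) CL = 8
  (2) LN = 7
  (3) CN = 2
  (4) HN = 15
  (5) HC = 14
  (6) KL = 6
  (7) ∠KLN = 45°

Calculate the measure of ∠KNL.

Step 1: By the law of cosines on triangle NLK: NK² = 7² + 6² − 2·7·6·cos(45°) = 25.6, so NK ≈ 5.06.
Step 2: By the inverse law of cosines on triangle KNL: cos(∠KNL) = (5.06² + 7² − 6²) / (2·5.06·7) = 38.6/70.84 = 0.5449, so ∠KNL = 56.98°.

Therefore, the measure of angle ∠KNL = 56.98°.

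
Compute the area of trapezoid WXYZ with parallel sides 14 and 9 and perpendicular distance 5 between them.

Area of a trapezoid = (base1 + base2) * height / 2
Area = (14 + 9) * 5 / 2
Area = 23 * 5 / 2
Area = 115 / 2
Area = 115/2

115/2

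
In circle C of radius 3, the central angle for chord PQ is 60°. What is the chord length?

Drop a perpendicular from the center to the chord, bisecting both the chord and the central angle.
Each half-chord = r sin(θ/2) = 3 sin(30°).
The full chord = 2 × 3 × sin(30°) = 3.

3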